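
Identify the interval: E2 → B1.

Descending from E2 to B1 is the same interval as ascending B1 to E2.
B to E spans four letter names (B-C-D-E), so the interval is some kind of fourth.
Counting semitones, B1→E2 is 5, which is the perfect fourth.

perfect fourth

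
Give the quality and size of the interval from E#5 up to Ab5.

doubly diminished fourth

E to A spans four letter names (E-F-G-A): a fourth.
E#5 to Ab5 spans 3 semitones — two semitones narrower than the perfect fourth (5) — giving a doubly diminished fourth.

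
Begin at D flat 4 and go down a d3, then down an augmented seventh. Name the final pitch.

Db4 down a diminished third → B3 (2 semitones).
Down an augmented seventh from B3: Cb3 (12 semitones down).

C flat 3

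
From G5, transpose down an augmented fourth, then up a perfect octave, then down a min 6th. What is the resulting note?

F5

G5 down an augmented fourth → Db5 (6 semitones).
A perfect octave up from Db5 is Db6.
A minor sixth down from Db6 is F5.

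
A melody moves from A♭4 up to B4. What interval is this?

A to B spans two letter names (A-B): a second.
The major second is 2 semitones; here we have 3, one semitone wider: augmented.

augmented 2nd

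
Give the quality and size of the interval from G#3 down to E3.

major third

Descending from G#3 to E3 is the same interval as ascending E3 to G#3.
E to G spans three letter names (E-F-G), so the interval is some kind of third.
E3 to G#3 is 4 semitones, matching the major third exactly, so the quality is major.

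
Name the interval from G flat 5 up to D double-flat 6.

diminished 5th

G to D spans five letter names (G-A-B-C-D) — that makes it a fifth of some quality.
A perfect fifth would be 7 semitones; Gb5 to Dbb6 is 6, one semitone narrower, so the interval is diminished.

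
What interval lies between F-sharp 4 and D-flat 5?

F to D spans six letter names (F-G-A-B-C-D), so the interval is some kind of sixth.
A major sixth would be 9 semitones; F#4 to Db5 is 7, two semitones narrower, so the interval is diminished.

diminished 6th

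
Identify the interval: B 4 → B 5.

B to B is the same letter name, plus an octave, so the interval is some kind of octave.
The perfect octave spans 12 semitones, and B4 to B5 is exactly 12 semitones — so this is a perfect octave.

perfect octave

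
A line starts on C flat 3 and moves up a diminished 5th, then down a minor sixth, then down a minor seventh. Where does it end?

C flat 2

Up a diminished fifth from Cb3: Gbb3 (6 semitones up).
Down a minor sixth from Gbb3: Bbb2 (8 semitones down).
Bbb2 down a minor seventh → Cb2 (10 semitones).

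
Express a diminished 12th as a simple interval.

diminished fifth

Take out an octave (7 from the number): 12 − 7 = 5.
That makes a diminished twelfth a compound diminished fifth — an octave plus a diminished fifth.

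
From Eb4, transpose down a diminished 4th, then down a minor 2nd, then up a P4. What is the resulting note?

Eb4 down a diminished fourth → B3 (4 semitones).
A minor second down from B3 is A#3.
Up a perfect fourth from A#3: D#4 (5 semitones up).

D#4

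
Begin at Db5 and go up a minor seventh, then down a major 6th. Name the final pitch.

Up a minor seventh from Db5: Cb6 (10 semitones up).
Down a major sixth from Cb6: Ebb5 (9 semitones down).

Ebb5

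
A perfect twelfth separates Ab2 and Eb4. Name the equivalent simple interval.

perfect 5th

Take out an octave (7 from the number): 12 − 7 = 5.
So a perfect twelfth is an octave plus a perfect fifth. The quality is unchanged.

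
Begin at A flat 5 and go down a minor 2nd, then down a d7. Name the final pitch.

Ab5 down a minor second → G5 (1 semitone).
G5 down a diminished seventh → A#4 (9 semitones).

A sharp 4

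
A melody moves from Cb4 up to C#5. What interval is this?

doubly augmented octave

C to C is the same letter name, plus an octave: an octave.
A perfect octave would be 12 semitones; Cb4 to C#5 is 14, two semitones wider, so the interval is doubly augmented.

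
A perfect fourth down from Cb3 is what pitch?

The fourth takes the letter from C down to G.
Moving 5 semitones down from Cb3 (the size of a perfect fourth) reaches Gb2.

Gb2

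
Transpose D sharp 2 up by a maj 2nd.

E sharp 2

The second takes the letter from D up to E.
A major second is 2 semitones; 2 semitones up from D#2 gives E#2.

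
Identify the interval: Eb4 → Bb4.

E to B spans five letter names (E-F-G-A-B), so the interval is some kind of fifth.
Counting semitones, Eb4→Bb4 is 7, which is the perfect fifth.

perfect 5th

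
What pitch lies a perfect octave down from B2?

B1

The letter stays B (same as the start), shifted an octave down.
A perfect octave is 12 semitones; 12 semitones down from B2 gives B1.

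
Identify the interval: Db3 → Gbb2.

augmented fifth

Descending from Db3 to Gbb2 is the same interval as ascending Gbb2 to Db3.
G to D spans five letter names (G-A-B-C-D) — that makes it a fifth of some quality.
A perfect fifth would be 7 semitones; Gbb2 to Db3 is 8, one semitone wider, so the interval is augmented.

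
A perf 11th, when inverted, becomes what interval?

First reduce the compound perfect eleventh to its simple form, a perfect fourth.
Inverted interval numbers add to nine, so a fourth pairs with a fifth (4 + 5 = 9).
The quality also flips — perfect stays perfect — giving a perfect fifth.

P5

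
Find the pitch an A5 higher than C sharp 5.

G double-sharp 5

Counting five letter names up from C lands on G.
An augmented fifth spans 8 semitones, so from C#5 the target pitch is G##5.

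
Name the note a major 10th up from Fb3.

Ab4

The tenth's letter: F up three letter names plus an octave → A.
Moving 16 semitones up from Fb3 (the size of a major tenth) reaches Ab4.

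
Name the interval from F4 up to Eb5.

F to E spans seven letter names (F-G-A-B-C-D-E): a seventh.
F4 to Eb5 is 10 semitones, a half step short of the major seventh (11), so this is minor.

minor seventh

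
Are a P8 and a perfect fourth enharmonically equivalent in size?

A perfect octave spans 12 semitones; a perfect fourth spans 5 semitones. They differ by 7.

No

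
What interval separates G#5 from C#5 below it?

Descending from G#5 to C#5 is the same interval as ascending C#5 to G#5.
C to G spans five letter names (C-D-E-F-G) — that makes it a fifth of some quality.
The perfect fifth spans 7 semitones, and C#5 to G#5 is exactly 7 semitones — so this is a perfect fifth.

perfect fifth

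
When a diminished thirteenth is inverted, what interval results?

augmented third

First reduce the compound diminished thirteenth to its simple form, a diminished sixth.
The rule of nine gives the new number: 9 − 6 = 3, so a sixth becomes a third.
Quality inverts too: diminished becomes augmented. That makes the inversion an augmented third.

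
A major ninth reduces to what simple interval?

Subtracting seven from the interval number removes an octave: 9 − 7 = 2.
That makes a major ninth a compound major second — an octave plus a major second.

major second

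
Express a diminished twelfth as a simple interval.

Take out an octave (7 from the number): 12 − 7 = 5.
So a diminished twelfth is an octave plus a diminished fifth. The quality is unchanged.

diminished 5th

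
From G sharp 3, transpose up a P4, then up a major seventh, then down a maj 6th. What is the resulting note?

G#3 up a perfect fourth → C#4 (5 semitones).
Up a major seventh from C#4: B#4 (11 semitones up).
B#4 down a major sixth → D#4 (9 semitones).

D sharp 4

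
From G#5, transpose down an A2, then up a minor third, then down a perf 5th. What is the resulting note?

G#5 down an augmented second → F5 (3 semitones).
Up a minor third from F5: Ab5 (3 semitones up).
Ab5 down a perfect fifth → Db5 (7 semitones).

Db5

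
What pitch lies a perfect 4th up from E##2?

The fourth takes the letter from E up to A.
A perfect fourth spans 5 semitones, so from E##2 the target pitch is A##2.

A##2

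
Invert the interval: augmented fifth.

Inverted interval numbers add to nine, so a fifth pairs with a fourth (5 + 4 = 9).
Quality inverts too: augmented becomes diminished. That makes the inversion a diminished fourth.

diminished fourth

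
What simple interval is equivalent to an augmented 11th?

augmented 4th

Take out an octave (7 from the number): 11 − 7 = 4.
Quality carries through unchanged, so the simple form is an augmented fourth.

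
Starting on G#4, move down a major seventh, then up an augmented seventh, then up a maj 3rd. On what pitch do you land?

A major seventh down from G#4 is A3.
An augmented seventh up from A3 is G##4.
A major third up from G##4 is B##4.

B##4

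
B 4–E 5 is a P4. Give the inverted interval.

Interval numbers invert to sum to nine: 4 + 5 = 9, so a fourth inverts to a fifth.
Quality inverts too: perfect stays perfect. That makes the inversion a perfect fifth.

perfect 5th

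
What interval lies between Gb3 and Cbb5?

diminished eleventh

G to C spans four letter names (G-A-B-C), plus an octave: an eleventh.
A perfect eleventh would be 17 semitones; Gb3 to Cbb5 is 16, one semitone narrower, so the interval is diminished.
(Equivalently, a compound diminished fourth: a diminished fourth plus an octave.)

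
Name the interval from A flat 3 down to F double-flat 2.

augmented tenth

Descending from Ab3 to Fbb2 is the same interval as ascending Fbb2 to Ab3.
F to A spans three letter names (F-G-A), plus an octave: a tenth.
Fbb2 to Ab3 spans 17 semitones — one semitone wider than the major tenth (16) — giving an augmented tenth.
(Equivalently, a compound augmented third: an augmented third plus an octave.)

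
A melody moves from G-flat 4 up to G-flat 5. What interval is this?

P8

G to G is the same letter name, plus an octave — that makes it an octave of some quality.
Gb4 to Gb5 is 12 semitones, matching the perfect octave exactly, so the quality is perfect.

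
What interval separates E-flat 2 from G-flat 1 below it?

Descending from Eb2 to Gb1 is the same interval as ascending Gb1 to Eb2.
G to E spans six letter names (G-A-B-C-D-E), so the interval is some kind of sixth.
Counting semitones, Gb1→Eb2 is 9, which is the major sixth.

major sixth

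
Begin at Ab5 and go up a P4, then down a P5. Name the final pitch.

Ab5 up a perfect fourth → Db6 (5 semitones).
A perfect fifth down from Db6 is Gb5.

Gb5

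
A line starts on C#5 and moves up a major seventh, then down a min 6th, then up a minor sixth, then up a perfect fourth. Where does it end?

A major seventh up from C#5 is B#5.
B#5 down a minor sixth → D##5 (8 semitones).
Up a minor sixth from D##5: B#5 (8 semitones up).
B#5 up a perfect fourth → E#6 (5 semitones).

E#6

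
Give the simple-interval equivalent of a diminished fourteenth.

diminished seventh

Take out an octave (7 from the number): 14 − 7 = 7.
Quality carries through unchanged, so the simple form is a diminished seventh.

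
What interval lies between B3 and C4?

minor second

B to C spans two letter names (B-C), so the interval is some kind of second.
B3 to C4 is 1 semitone, a half step short of the major second (2), so this is minor.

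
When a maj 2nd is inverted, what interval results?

minor seventh

Interval numbers invert to sum to nine: 2 + 7 = 9, so a second inverts to a seventh.
Quality inverts too: major becomes minor. That makes the inversion a minor seventh.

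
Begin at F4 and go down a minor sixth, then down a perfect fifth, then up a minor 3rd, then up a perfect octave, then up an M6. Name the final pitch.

Down a minor sixth from F4: A3 (8 semitones down).
A perfect fifth down from A3 is D3.
A minor third up from D3 is F3.
F3 up a perfect octave → F4 (12 semitones).
A major sixth up from F4 is D5.

D5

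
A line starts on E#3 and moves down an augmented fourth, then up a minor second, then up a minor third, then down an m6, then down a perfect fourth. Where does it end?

D2

E#3 down an augmented fourth → B2 (6 semitones).
A minor second up from B2 is C3.
C3 up a minor third → Eb3 (3 semitones).
Eb3 down a minor sixth → G2 (8 semitones).
Down a perfect fourth from G2: D2 (5 semitones down).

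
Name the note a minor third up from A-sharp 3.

Three letter names up from A: C.
Moving 3 semitones up from A#3 (the size of a minor third) reaches C#4.

C-sharp 4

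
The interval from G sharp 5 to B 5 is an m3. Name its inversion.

The rule of nine gives the new number: 9 − 3 = 6, so a third becomes a sixth.
And minor becomes major under inversion, so we get a major sixth.

major 6th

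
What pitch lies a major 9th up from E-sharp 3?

Counting two letter names plus an octave up from E lands on F.
A major ninth is 14 semitones; 14 semitones up from E#3 gives F##4.

F-double-sharp 4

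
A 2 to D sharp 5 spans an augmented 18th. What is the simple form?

Subtracting seven from the interval number removes an octave: 18 − 14 = 4.
So an augmented eighteenth is 2 octaves plus an augmented fourth. The quality is unchanged.

augmented fourth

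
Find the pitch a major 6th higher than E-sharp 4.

C-double-sharp 5

The sixth takes the letter from E up to C.
A major sixth spans 9 semitones, so from E#4 the target pitch is C##5.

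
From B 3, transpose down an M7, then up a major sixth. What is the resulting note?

B3 down a major seventh → C3 (11 semitones).
C3 up a major sixth → A3 (9 semitones).

A 3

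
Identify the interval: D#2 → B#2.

major sixth

D to B spans six letter names (D-E-F-G-A-B), so the interval is some kind of sixth.
D#2 to B#2 is 9 semitones, matching the major sixth exactly, so the quality is major.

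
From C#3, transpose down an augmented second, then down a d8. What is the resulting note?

C#3 down an augmented second → Bb2 (3 semitones).
Bb2 down a diminished octave → B1 (11 semitones).

B1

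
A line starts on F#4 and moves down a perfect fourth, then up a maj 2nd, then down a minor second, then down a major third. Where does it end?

Down a perfect fourth from F#4: C#4 (5 semitones down).
C#4 up a major second → D#4 (2 semitones).
D#4 down a minor second → C##4 (1 semitone).
Down a major third from C##4: A#3 (4 semitones down).

A#3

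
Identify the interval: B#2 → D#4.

B to D spans three letter names (B-C-D), plus an octave: a tenth.
A major tenth would be 16 semitones, but B#2 to D#4 is 15 — one semitone narrower, making it a minor tenth.
(Equivalently, a compound minor third: a minor third plus an octave.)

minor tenth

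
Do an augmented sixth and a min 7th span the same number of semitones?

An augmented sixth spans 10 semitones, and a minor seventh also spans 10 semitones — they're enharmonic.

Yes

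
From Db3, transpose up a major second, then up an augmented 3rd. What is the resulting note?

G#3

Up a major second from Db3: Eb3 (2 semitones up).
An augmented third up from Eb3 is G#3.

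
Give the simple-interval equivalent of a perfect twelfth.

perfect 5th

Take out an octave (7 from the number): 12 − 7 = 5.
That makes a perfect twelfth a compound perfect fifth — an octave plus a perfect fifth.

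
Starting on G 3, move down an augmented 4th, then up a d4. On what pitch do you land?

G double-flat 3

G3 down an augmented fourth → Db3 (6 semitones).
Db3 up a diminished fourth → Gbb3 (4 semitones).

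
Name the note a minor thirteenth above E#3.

C#5

Counting six letter names plus an octave up from E lands on C.
A minor thirteenth spans 20 semitones, so from E#3 the target pitch is C#5.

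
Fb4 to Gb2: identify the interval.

Descending from Fb4 to Gb2 is the same interval as ascending Gb2 to Fb4.
G to F spans seven letter names (G-A-B-C-D-E-F), plus an octave, so the interval is some kind of fourteenth.
Gb2 to Fb4 is 22 semitones, a half step short of the major fourteenth (23), so this is minor.
(Equivalently, a compound minor seventh: a minor seventh plus an octave.)

minor fourteenth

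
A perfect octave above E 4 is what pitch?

The letter stays E (same as the start), shifted an octave up.
A perfect octave is 12 semitones; 12 semitones up from E4 gives E5.

E 5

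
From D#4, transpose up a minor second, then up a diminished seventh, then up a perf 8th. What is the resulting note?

Db6

Up a minor second from D#4: E4 (1 semitone up).
E4 up a diminished seventh → Db5 (9 semitones).
Db5 up a perfect octave → Db6 (12 semitones).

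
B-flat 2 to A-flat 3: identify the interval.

minor seventh

B to A spans seven letter names (B-C-D-E-F-G-A): a seventh.
Bb2 to Ab3 is 10 semitones, a half step short of the major seventh (11), so this is minor.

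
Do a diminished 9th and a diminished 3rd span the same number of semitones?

No

A diminished ninth spans 12 semitones; a diminished third spans 2 semitones. They differ by 10.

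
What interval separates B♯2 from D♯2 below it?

major 6th

Descending from B#2 to D#2 is the same interval as ascending D#2 to B#2.
D to B spans six letter names (D-E-F-G-A-B): a sixth.
D#2 to B#2 is 9 semitones, matching the major sixth exactly, so the quality is major.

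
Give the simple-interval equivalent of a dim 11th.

diminished 4th

Subtracting seven from the interval number removes an octave: 11 − 7 = 4.
Quality carries through unchanged, so the simple form is a diminished fourth.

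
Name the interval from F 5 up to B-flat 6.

perfect 11th

F to B spans four letter names (F-G-A-B), plus an octave: an eleventh.
F5 to Bb6 is 17 semitones, matching the perfect eleventh exactly, so the quality is perfect.
(Equivalently, a compound perfect fourth: a perfect fourth plus an octave.)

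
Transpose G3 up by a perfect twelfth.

The twelfth's letter: G up five letter names plus an octave → D.
A perfect twelfth spans 19 semitones, so from G3 the target pitch is D5.

D5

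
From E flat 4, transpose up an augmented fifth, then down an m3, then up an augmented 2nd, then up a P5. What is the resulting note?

An augmented fifth up from Eb4 is B4.
B4 down a minor third → G#4 (3 semitones).
An augmented second up from G#4 is A##4.
A##4 up a perfect fifth → E##5 (7 semitones).

E double-sharp 5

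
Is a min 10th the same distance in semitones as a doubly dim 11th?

A minor tenth = 15 semitones = a doubly diminished eleventh; enharmonically equal.

Yes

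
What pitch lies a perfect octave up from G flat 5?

For an octave the letter name doesn't change: still G, an octave up.
A perfect octave spans 12 semitones, so from Gb5 the target pitch is Gb6.

G flat 6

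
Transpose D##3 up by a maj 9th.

E##4

Counting two letter names plus an octave up from D lands on E.
Moving 14 semitones up from D##3 (the size of a major ninth) reaches E##4.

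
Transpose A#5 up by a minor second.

Two letter names up from A: B.
A minor second spans 1 semitone, so from A#5 the target pitch is B5.

B5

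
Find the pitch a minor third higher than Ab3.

Three letter names up from A: C.
Moving 3 semitones up from Ab3 (the size of a minor third) reaches Cb4.

Cb4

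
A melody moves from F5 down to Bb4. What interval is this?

Descending from F5 to Bb4 is the same interval as ascending Bb4 to F5.
B to F spans five letter names (B-C-D-E-F) — that makes it a fifth of some quality.
The perfect fifth spans 7 semitones, and Bb4 to F5 is exactly 7 semitones — so this is a perfect fifth.

perfect fifth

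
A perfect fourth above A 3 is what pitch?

D 4

Four letter names up from A: D.
A perfect fourth spans 5 semitones, so from A3 the target pitch is D4.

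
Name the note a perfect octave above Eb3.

The letter stays E (same as the start), shifted an octave up.
Moving 12 semitones up from Eb3 (the size of a perfect octave) reaches Eb4.

Eb4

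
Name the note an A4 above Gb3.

Four letter names up from G: C.
Moving 6 semitones up from Gb3 (the size of an augmented fourth) reaches C4.

C4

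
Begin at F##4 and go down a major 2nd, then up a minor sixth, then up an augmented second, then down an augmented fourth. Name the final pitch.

A#4

A major second down from F##4 is E#4.
A minor sixth up from E#4 is C#5.
Up an augmented second from C#5: D##5 (3 semitones up).
Down an augmented fourth from D##5: A#4 (6 semitones down).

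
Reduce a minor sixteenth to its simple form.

Take out 2 octaves (14 from the number): 16 − 14 = 2.
So a minor sixteenth is 2 octaves plus a minor second. The quality is unchanged.

m2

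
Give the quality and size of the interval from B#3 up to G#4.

m6

B to G spans six letter names (B-C-D-E-F-G) — that makes it a sixth of some quality.
B#3 to G#4 is 8 semitones, a half step short of the major sixth (9), so this is minor.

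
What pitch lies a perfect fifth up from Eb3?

Bb3

Counting five letter names up from E lands on B.
Moving 7 semitones up from Eb3 (the size of a perfect fifth) reaches Bb3.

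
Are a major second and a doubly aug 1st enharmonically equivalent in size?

Yes

A major second spans 2 semitones, and a doubly augmented unison also spans 2 semitones — they're enharmonic.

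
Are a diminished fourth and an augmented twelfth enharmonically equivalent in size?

A diminished fourth spans 4 semitones; an augmented twelfth spans 20 semitones. They differ by 16.

No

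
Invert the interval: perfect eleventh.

First reduce the compound perfect eleventh to its simple form, a perfect fourth.
The rule of nine gives the new number: 9 − 4 = 5, so a fourth becomes a fifth.
The quality also flips — perfect stays perfect — giving a perfect fifth.

perfect fifth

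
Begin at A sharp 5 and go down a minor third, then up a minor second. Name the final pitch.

G sharp 5

Down a minor third from A#5: F##5 (3 semitones down).
F##5 up a minor second → G#5 (1 semitone).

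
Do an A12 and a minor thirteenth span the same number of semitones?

Yes

An augmented twelfth = 20 semitones = a minor thirteenth; enharmonically equal.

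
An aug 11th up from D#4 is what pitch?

G##5

The eleventh's letter: D up four letter names plus an octave → G.
Moving 18 semitones up from D#4 (the size of an augmented eleventh) reaches G##5.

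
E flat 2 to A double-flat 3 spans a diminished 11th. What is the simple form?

Subtracting seven from the interval number removes an octave: 11 − 7 = 4.
So a diminished eleventh is an octave plus a diminished fourth. The quality is unchanged.

d4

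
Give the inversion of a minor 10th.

First reduce the compound minor tenth to its simple form, a minor third.
Inverted interval numbers add to nine, so a third pairs with a sixth (3 + 6 = 9).
The quality also flips — minor becomes major — giving a major sixth.

M6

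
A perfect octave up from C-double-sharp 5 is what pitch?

The letter stays C (same as the start), shifted an octave up.
A perfect octave spans 12 semitones, so from C##5 the target pitch is C##6.

C-double-sharp 6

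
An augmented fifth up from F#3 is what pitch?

The fifth takes the letter from F up to C.
An augmented fifth spans 8 semitones, so from F#3 the target pitch is C##4.

C##4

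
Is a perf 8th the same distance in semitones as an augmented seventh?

Yes

A perfect octave = 12 semitones = an augmented seventh; enharmonically equal.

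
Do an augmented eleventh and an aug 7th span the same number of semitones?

No

An augmented eleventh spans 18 semitones; an augmented seventh spans 12 semitones. They differ by 6.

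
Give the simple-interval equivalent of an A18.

Take out 2 octaves (14 from the number): 18 − 14 = 4.
That makes an augmented eighteenth a compound augmented fourth — 2 octaves plus an augmented fourth.

A4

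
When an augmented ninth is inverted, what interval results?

First reduce the compound augmented ninth to its simple form, an augmented second.
Interval numbers invert to sum to nine: 2 + 7 = 9, so a second inverts to a seventh.
The quality also flips — augmented becomes diminished — giving a diminished seventh.

diminished 7th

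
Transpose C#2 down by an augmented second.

Bb1

Two letter names down from C: B.
Moving 3 semitones down from C#2 (the size of an augmented second) reaches Bb1.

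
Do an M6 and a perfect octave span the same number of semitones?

No

A major sixth spans 9 semitones; a perfect octave spans 12 semitones. They differ by 3.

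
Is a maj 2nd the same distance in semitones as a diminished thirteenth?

No

2 semitones (major second) vs 19 semitones (diminished thirteenth): not equal.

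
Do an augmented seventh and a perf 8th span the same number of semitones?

An augmented seventh spans 12 semitones, and a perfect octave also spans 12 semitones — they're enharmonic.

Yes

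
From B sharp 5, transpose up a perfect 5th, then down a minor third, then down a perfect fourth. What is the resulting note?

B#5 up a perfect fifth → F##6 (7 semitones).
F##6 down a minor third → D##6 (3 semitones).
A perfect fourth down from D##6 is A##5.

A double-sharp 5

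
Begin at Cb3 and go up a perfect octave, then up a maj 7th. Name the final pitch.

Bb4

Cb3 up a perfect octave → Cb4 (12 semitones).
Up a major seventh from Cb4: Bb4 (11 semitones up).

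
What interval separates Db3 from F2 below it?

minor 6th

Descending from Db3 to F2 is the same interval as ascending F2 to Db3.
F to D spans six letter names (F-G-A-B-C-D), so the interval is some kind of sixth.
A major sixth would be 9 semitones, but F2 to Db3 is 8 — one semitone narrower, making it a minor sixth.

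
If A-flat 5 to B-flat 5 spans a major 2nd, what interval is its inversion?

Inverted interval numbers add to nine, so a second pairs with a seventh (2 + 7 = 9).
The quality also flips — major becomes minor — giving a minor seventh.

minor seventh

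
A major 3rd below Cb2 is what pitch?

Abb1

Three letter names down from C: A.
Moving 4 semitones down from Cb2 (the size of a major third) reaches Abb1.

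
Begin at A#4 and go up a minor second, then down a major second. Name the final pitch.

A4

A#4 up a minor second → B4 (1 semitone).
B4 down a major second → A4 (2 semitones).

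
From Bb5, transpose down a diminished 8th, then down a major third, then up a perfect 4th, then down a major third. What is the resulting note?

Ab4

Down a diminished octave from Bb5: B4 (11 semitones down).
Down a major third from B4: G4 (4 semitones down).
Up a perfect fourth from G4: C5 (5 semitones up).
A major third down from C5 is Ab4.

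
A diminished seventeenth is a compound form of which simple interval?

diminished 3rd

Take out 2 octaves (14 from the number): 17 − 14 = 3.
So a diminished seventeenth is 2 octaves plus a diminished third. The quality is unchanged.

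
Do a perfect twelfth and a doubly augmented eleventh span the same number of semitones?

A perfect twelfth spans 19 semitones, and a doubly augmented eleventh also spans 19 semitones — they're enharmonic.

Yes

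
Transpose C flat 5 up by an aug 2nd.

D 5

Two letter names up from C: D.
An augmented second is 3 semitones; 3 semitones up from Cb5 gives D5.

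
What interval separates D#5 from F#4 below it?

Descending from D#5 to F#4 is the same interval as ascending F#4 to D#5.
F to D spans six letter names (F-G-A-B-C-D): a sixth.
Counting semitones, F#4→D#5 is 9, which is the major sixth.

major 6th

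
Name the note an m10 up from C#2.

Three letters up from C (plus an octave) reaches E.
A minor tenth is 15 semitones; 15 semitones up from C#2 gives E3.

E3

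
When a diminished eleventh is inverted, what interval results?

First reduce the compound diminished eleventh to its simple form, a diminished fourth.
Interval numbers invert to sum to nine: 4 + 5 = 9, so a fourth inverts to a fifth.
And diminished becomes augmented under inversion, so we get an augmented fifth.

augmented fifth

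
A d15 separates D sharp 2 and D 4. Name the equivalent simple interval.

Each octave removed subtracts seven from the number: 15 − 7 = 8.
That makes a diminished fifteenth a compound diminished octave — an octave plus a diminished octave.

diminished octave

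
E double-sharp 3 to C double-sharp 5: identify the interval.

E to C spans six letter names (E-F-G-A-B-C), plus an octave: a thirteenth.
At 20 semitones, E##3→C##5 falls one short of a major thirteenth: minor.
(Equivalently, a compound minor sixth: a minor sixth plus an octave.)

m13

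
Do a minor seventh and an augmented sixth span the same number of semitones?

Yes

Both span 10 semitones: a minor seventh and an augmented sixth are the same chromatic distance.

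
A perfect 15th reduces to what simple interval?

Subtracting seven from the interval number removes an octave: 15 − 7 = 8.
So a perfect fifteenth is an octave plus a perfect octave. The quality is unchanged.

P8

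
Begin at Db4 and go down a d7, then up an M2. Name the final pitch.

F#3

A diminished seventh down from Db4 is E3.
Up a major second from E3: F#3 (2 semitones up).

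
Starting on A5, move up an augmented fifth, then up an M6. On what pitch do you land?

A5 up an augmented fifth → E#6 (8 semitones).
A major sixth up from E#6 is C##7.

C##7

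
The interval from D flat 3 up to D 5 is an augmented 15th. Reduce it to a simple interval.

augmented octave

Take out an octave (7 from the number): 15 − 7 = 8.
That makes an augmented fifteenth a compound augmented octave — an octave plus an augmented octave.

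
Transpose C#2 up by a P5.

G#2

Five letter names up from C: G.
A perfect fifth is 7 semitones; 7 semitones up from C#2 gives G#2.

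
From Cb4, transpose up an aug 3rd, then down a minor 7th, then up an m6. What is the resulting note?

D4

An augmented third up from Cb4 is E4.
E4 down a minor seventh → F#3 (10 semitones).
F#3 up a minor sixth → D4 (8 semitones).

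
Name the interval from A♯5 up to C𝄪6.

major third

A to C spans three letter names (A-B-C): a third.
Counting semitones, A#5→C##6 is 4, which is the major third.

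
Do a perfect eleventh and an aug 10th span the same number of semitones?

Yes

A perfect eleventh = 17 semitones = an augmented tenth; enharmonically equal.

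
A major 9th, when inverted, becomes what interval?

First reduce the compound major ninth to its simple form, a major second.
Inverted interval numbers add to nine, so a second pairs with a seventh (2 + 7 = 9).
Quality inverts too: major becomes minor. That makes the inversion a minor seventh.

m7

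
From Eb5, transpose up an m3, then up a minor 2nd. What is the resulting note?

Up a minor third from Eb5: Gb5 (3 semitones up).
A minor second up from Gb5 is Abb5.

Abb5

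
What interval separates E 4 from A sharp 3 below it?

diminished 5th

Descending from E4 to A#3 is the same interval as ascending A#3 to E4.
A to E spans five letter names (A-B-C-D-E), so the interval is some kind of fifth.
A#3 to E4 spans 6 semitones — one semitone narrower than the perfect fifth (7) — giving a diminished fifth.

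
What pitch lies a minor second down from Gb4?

F4

The second takes the letter from G down to F.
A minor second spans 1 semitone, so from Gb4 the target pitch is F4.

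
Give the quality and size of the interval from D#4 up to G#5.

perfect eleventh

D to G spans four letter names (D-E-F-G), plus an octave — that makes it an eleventh of some quality.
D#4 to G#5 is 17 semitones, matching the perfect eleventh exactly, so the quality is perfect.
(Equivalently, a compound perfect fourth: a perfect fourth plus an octave.)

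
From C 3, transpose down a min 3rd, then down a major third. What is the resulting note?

F 2

Down a minor third from C3: A2 (3 semitones down).
A major third down from A2 is F2.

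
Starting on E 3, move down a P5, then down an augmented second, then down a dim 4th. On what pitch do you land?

E3 down a perfect fifth → A2 (7 semitones).
A2 down an augmented second → Gb2 (3 semitones).
Gb2 down a diminished fourth → D2 (4 semitones).

D 2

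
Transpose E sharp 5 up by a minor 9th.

Counting two letter names plus an octave up from E lands on F.
A minor ninth spans 13 semitones, so from E#5 the target pitch is F#6.

F sharp 6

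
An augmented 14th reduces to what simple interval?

A7

Take out an octave (7 from the number): 14 − 7 = 7.
That makes an augmented fourteenth a compound augmented seventh — an octave plus an augmented seventh.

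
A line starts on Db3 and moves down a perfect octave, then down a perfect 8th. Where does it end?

Db1

Down a perfect octave from Db3: Db2 (12 semitones down).
Down a perfect octave from Db2: Db1 (12 semitones down).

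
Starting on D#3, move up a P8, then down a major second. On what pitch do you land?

A perfect octave up from D#3 is D#4.
A major second down from D#4 is C#4.

C#4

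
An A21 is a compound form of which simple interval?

augmented seventh

Subtracting seven from the interval number removes an octave: 21 − 14 = 7.
That makes an augmented twenty-first a compound augmented seventh — 2 octaves plus an augmented seventh.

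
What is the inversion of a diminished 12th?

augmented fourth

First reduce the compound diminished twelfth to its simple form, a diminished fifth.
Interval numbers invert to sum to nine: 5 + 4 = 9, so a fifth inverts to a fourth.
And diminished becomes augmented under inversion, so we get an augmented fourth.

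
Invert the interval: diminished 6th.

A3

Interval numbers invert to sum to nine: 6 + 3 = 9, so a sixth inverts to a third.
The quality also flips — diminished becomes augmented — giving an augmented third.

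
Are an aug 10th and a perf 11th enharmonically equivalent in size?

Both span 17 semitones: an augmented tenth and a perfect eleventh are the same chromatic distance.

Yes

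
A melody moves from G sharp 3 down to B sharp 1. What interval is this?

minor thirteenth

Descending from G#3 to B#1 is the same interval as ascending B#1 to G#3.
B to G spans six letter names (B-C-D-E-F-G), plus an octave, so the interval is some kind of thirteenth.
B#1 to G#3 is 20 semitones, a half step short of the major thirteenth (21), so this is minor.
(Equivalently, a compound minor sixth: a minor sixth plus an octave.)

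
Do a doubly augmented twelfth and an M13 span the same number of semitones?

Yes

A doubly augmented twelfth = 21 semitones = a major thirteenth; enharmonically equal.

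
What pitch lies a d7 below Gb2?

The seventh takes the letter from G down to A.
A diminished seventh spans 9 semitones, so from Gb2 the target pitch is A1.

A1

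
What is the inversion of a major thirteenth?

First reduce the compound major thirteenth to its simple form, a major sixth.
Inverted interval numbers add to nine, so a sixth pairs with a third (6 + 3 = 9).
Quality inverts too: major becomes minor. That makes the inversion a minor third.

minor 3rd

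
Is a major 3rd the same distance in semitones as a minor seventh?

No

4 semitones (major third) vs 10 semitones (minor seventh): not equal.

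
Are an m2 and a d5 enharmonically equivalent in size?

No

1 semitone (minor second) vs 6 semitones (diminished fifth): not equal.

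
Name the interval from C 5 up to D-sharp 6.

A9

C to D spans two letter names (C-D), plus an octave, so the interval is some kind of ninth.
The major ninth is 14 semitones; here we have 15, one semitone wider: augmented.
(Equivalently, a compound augmented second: an augmented second plus an octave.)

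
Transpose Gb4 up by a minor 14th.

Counting seven letter names plus an octave up from G lands on F.
Moving 22 semitones up from Gb4 (the size of a minor fourteenth) reaches Fb6.

Fb6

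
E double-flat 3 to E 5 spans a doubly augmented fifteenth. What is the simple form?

Each octave removed subtracts seven from the number: 15 − 7 = 8.
Quality carries through unchanged, so the simple form is a doubly augmented octave.

doubly augmented 8th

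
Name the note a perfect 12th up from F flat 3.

Counting five letter names plus an octave up from F lands on C.
A perfect twelfth is 19 semitones; 19 semitones up from Fb3 gives Cb5.

C flat 5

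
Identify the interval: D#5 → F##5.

M3

D to F spans three letter names (D-E-F), so the interval is some kind of third.
Counting semitones, D#5→F##5 is 4, which is the major third.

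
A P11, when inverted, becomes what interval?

perfect fifth

First reduce the compound perfect eleventh to its simple form, a perfect fourth.
Interval numbers invert to sum to nine: 4 + 5 = 9, so a fourth inverts to a fifth.
Quality inverts too: perfect stays perfect. That makes the inversion a perfect fifth.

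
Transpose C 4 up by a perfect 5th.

Five letter names up from C: G.
Moving 7 semitones up from C4 (the size of a perfect fifth) reaches G4.

G 4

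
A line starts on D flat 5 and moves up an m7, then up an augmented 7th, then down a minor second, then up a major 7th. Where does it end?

Up a minor seventh from Db5: Cb6 (10 semitones up).
An augmented seventh up from Cb6 is B6.
B6 down a minor second → A#6 (1 semitone).
Up a major seventh from A#6: G##7 (11 semitones up).

G double-sharp 7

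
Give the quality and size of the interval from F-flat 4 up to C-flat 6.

F to C spans five letter names (F-G-A-B-C), plus an octave: a twelfth.
Fb4 to Cb6 is 19 semitones, matching the perfect twelfth exactly, so the quality is perfect.
(Equivalently, a compound perfect fifth: a perfect fifth plus an octave.)

perfect twelfth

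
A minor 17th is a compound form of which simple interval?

m3

Each octave removed subtracts seven from the number: 17 − 14 = 3.
Quality carries through unchanged, so the simple form is a minor third.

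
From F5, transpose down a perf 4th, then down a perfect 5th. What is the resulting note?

F4

F5 down a perfect fourth → C5 (5 semitones).
A perfect fifth down from C5 is F4.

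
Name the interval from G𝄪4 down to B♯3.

Descending from G##4 to B#3 is the same interval as ascending B#3 to G##4.
B to G spans six letter names (B-C-D-E-F-G), so the interval is some kind of sixth.
B#3 to G##4 is 9 semitones, matching the major sixth exactly, so the quality is major.

major sixth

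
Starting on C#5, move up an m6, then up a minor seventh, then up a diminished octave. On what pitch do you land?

Gb7

A minor sixth up from C#5 is A5.
A minor seventh up from A5 is G6.
G6 up a diminished octave → Gb7 (11 semitones).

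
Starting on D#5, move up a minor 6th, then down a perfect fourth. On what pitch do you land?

F#5

A minor sixth up from D#5 is B5.
Down a perfect fourth from B5: F#5 (5 semitones down).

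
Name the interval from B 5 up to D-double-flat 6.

doubly diminished third

B to D spans three letter names (B-C-D) — that makes it a third of some quality.
The major third is 4 semitones; here we have 1, three semitones narrower: doubly diminished.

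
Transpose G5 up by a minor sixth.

Eb6

Six letter names up from G: E.
A minor sixth is 8 semitones; 8 semitones up from G5 gives Eb6.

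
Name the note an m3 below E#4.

Three letter names down from E: C.
A minor third spans 3 semitones, so from E#4 the target pitch is C##4.

C##4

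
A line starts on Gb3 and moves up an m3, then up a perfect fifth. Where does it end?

A minor third up from Gb3 is Bbb3.
Bbb3 up a perfect fifth → Fb4 (7 semitones).

Fb4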